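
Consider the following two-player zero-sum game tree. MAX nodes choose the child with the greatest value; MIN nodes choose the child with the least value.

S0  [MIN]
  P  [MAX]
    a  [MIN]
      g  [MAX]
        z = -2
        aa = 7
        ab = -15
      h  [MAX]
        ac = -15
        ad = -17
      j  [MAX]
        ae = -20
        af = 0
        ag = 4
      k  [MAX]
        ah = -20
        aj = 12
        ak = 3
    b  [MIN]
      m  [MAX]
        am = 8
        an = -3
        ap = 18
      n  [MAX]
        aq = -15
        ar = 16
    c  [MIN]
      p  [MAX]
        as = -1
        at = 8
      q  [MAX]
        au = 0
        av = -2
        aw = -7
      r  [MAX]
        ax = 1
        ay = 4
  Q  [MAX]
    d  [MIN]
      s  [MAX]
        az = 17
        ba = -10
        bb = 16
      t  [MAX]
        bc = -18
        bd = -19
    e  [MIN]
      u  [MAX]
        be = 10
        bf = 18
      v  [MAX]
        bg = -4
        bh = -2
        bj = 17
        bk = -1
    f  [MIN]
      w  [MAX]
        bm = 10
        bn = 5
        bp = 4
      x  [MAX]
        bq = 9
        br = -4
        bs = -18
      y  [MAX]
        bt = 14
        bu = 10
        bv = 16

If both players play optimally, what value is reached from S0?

g (MAX): max(-2, 7, -15) = 7
h (MAX): max(-15, -17) = -15
j (MAX): max(-20, 0, 4) = 4
k (MAX): max(-20, 12, 3) = 12
a (MIN): min(7, -15, 4, 12) = -15
m (MAX): max(8, -3, 18) = 18
n (MAX): max(-15, 16) = 16
b (MIN): min(18, 16) = 16
p (MAX): max(-1, 8) = 8
q (MAX): max(0, -2, -7) = 0
r (MAX): max(1, 4) = 4
c (MIN): min(8, 0, 4) = 0
P (MAX): max(-15, 16, 0) = 16
s (MAX): max(17, -10, 16) = 17
t (MAX): max(-18, -19) = -18
d (MIN): min(17, -18) = -18
u (MAX): max(10, 18) = 18
v (MAX): max(-4, -2, 17, -1) = 17
e (MIN): min(18, 17) = 17
w (MAX): max(10, 5, 4) = 10
x (MAX): max(9, -4, -18) = 9
y (MAX): max(14, 10, 16) = 16
f (MIN): min(10, 9, 16) = 9
Q (MAX): max(-18, 17, 9) = 17
S0 (MIN): min(16, 17) = 16

16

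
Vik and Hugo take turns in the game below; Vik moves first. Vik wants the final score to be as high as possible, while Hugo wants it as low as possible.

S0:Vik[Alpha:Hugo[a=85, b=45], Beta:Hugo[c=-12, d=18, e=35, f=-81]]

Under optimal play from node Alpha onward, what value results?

45

Alpha (Hugo): min(85, 45) = 45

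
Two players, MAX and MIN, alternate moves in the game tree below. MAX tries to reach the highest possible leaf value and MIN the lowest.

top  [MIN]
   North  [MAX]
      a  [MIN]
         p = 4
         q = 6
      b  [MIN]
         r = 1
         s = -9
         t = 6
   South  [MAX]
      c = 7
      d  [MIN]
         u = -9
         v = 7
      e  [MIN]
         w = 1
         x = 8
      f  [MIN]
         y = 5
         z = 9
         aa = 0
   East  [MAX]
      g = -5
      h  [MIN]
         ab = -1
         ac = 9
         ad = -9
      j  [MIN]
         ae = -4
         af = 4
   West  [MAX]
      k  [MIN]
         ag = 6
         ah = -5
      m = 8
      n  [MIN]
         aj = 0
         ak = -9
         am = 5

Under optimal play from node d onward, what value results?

-9

d (MIN): min(-9, 7) = -9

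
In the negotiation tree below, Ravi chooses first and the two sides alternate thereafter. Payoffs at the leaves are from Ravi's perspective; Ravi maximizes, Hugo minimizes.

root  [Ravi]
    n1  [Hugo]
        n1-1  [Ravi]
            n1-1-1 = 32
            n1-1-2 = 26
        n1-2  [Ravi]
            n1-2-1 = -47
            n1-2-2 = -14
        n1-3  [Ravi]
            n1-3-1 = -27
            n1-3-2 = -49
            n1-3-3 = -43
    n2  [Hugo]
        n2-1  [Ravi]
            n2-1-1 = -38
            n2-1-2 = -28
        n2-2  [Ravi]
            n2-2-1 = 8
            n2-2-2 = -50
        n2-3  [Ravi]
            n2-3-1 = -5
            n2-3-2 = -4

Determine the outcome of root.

-27

n1-1 (Ravi): max(32, 26) = 32
n1-2 (Ravi): max(-47, -14) = -14
n1-3 (Ravi): max(-27, -49, -43) = -27
n1 (Hugo): min(32, -14, -27) = -27
n2-1 (Ravi): max(-38, -28) = -28
n2-2 (Ravi): max(8, -50) = 8
n2-3 (Ravi): max(-5, -4) = -4
n2 (Hugo): min(-28, 8, -4) = -28
root (Ravi): max(-27, -28) = -27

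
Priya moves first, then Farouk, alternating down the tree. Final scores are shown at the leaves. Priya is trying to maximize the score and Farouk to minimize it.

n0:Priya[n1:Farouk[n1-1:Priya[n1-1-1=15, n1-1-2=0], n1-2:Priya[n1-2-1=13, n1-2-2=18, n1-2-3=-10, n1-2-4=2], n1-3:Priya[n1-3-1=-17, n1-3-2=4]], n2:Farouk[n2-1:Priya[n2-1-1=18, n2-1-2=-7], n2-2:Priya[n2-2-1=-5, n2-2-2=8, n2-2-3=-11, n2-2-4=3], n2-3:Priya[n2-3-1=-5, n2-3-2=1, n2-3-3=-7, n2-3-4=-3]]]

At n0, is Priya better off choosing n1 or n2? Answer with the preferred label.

n1

n1-1 (Priya): max(15, 0) = 15
n1-2 (Priya): max(13, 18, -10, 2) = 18
n1-3 (Priya): max(-17, 4) = 4
n1 (Farouk): min(15, 18, 4) = 4
n2-1 (Priya): max(18, -7) = 18
n2-2 (Priya): max(-5, 8, -11, 3) = 8
n2-3 (Priya): max(-5, 1, -7, -3) = 1
n2 (Farouk): min(18, 8, 1) = 1
Priya prefers the higher value; n1=4, n2=1. n1 is better since 4 > 1.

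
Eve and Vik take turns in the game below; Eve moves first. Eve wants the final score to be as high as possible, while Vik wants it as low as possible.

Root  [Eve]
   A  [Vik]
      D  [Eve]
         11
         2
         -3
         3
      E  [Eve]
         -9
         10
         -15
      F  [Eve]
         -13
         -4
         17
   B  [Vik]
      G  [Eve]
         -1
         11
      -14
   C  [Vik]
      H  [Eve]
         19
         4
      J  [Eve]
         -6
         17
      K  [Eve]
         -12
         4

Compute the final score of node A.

10

D (Eve): max(11, 2, -3, 3) = 11
E (Eve): max(-9, 10, -15) = 10
F (Eve): max(-13, -4, 17) = 17
A (Vik): min(11, 10, 17) = 10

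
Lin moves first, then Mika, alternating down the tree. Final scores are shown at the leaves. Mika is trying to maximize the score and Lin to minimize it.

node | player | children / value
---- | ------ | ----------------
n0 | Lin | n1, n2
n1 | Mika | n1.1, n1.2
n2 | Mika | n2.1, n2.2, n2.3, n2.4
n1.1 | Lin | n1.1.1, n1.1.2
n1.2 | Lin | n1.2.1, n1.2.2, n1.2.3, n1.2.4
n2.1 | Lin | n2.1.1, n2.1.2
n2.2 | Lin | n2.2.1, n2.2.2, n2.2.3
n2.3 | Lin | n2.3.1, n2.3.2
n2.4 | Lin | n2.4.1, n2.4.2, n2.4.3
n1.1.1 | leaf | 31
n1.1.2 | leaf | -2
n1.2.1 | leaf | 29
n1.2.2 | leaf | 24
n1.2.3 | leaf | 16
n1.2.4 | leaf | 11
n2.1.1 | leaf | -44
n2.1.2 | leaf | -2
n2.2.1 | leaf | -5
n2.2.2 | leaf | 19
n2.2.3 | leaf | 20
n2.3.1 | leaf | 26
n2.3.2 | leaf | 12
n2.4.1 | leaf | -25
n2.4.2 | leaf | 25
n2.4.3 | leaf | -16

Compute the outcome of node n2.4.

n2.4 (Lin): min(-25, 25, -16) = -25

-25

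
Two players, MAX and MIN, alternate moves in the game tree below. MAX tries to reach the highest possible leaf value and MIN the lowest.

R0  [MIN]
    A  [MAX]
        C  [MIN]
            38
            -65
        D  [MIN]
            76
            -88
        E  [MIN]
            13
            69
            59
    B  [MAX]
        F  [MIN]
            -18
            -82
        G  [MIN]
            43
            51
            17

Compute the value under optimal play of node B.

F (MIN): min(-18, -82) = -82
G (MIN): min(43, 51, 17) = 17
B (MAX): max(-82, 17) = 17

17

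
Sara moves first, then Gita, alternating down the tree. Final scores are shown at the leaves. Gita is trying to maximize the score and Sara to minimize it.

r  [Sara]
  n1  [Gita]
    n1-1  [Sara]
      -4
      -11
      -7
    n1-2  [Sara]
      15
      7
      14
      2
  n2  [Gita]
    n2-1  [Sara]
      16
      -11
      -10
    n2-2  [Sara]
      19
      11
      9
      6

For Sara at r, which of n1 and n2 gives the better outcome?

n1-1 (Sara): min(-4, -11, -7) = -11
n1-2 (Sara): min(15, 7, 14, 2) = 2
n1 (Gita): max(-11, 2) = 2
n2-1 (Sara): min(16, -11, -10) = -11
n2-2 (Sara): min(19, 11, 9, 6) = 6
n2 (Gita): max(-11, 6) = 6
Sara prefers the lower value; n1=2, n2=6. n1 is better since 2 < 6.

n1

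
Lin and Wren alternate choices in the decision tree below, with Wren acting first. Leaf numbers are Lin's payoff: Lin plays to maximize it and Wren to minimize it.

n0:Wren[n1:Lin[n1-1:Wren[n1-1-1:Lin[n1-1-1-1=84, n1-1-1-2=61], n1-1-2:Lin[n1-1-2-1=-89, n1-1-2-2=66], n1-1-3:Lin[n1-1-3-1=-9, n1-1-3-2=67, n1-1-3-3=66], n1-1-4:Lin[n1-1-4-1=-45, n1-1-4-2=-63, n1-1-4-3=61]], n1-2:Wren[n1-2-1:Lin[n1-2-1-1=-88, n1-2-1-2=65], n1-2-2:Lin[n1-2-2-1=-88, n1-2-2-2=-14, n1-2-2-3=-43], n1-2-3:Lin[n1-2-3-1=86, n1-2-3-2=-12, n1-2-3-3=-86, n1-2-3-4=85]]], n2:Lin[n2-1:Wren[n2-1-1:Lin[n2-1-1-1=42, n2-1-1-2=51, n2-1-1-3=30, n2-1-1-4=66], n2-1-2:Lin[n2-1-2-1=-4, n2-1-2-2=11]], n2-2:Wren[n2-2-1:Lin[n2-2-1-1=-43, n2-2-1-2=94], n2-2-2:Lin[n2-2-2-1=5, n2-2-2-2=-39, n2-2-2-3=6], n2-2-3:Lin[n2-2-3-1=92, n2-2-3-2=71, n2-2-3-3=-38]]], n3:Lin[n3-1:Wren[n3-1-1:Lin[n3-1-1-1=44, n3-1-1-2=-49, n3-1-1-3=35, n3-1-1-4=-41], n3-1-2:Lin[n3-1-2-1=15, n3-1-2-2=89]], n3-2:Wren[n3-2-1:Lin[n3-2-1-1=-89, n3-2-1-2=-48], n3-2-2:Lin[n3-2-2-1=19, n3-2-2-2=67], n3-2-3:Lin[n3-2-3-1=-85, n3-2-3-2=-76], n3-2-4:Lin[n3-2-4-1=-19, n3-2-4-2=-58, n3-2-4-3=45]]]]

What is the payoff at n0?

n1-1-1 (Lin): max(84, 61) = 84
n1-1-2 (Lin): max(-89, 66) = 66
n1-1-3 (Lin): max(-9, 67, 66) = 67
n1-1-4 (Lin): max(-45, -63, 61) = 61
n1-1 (Wren): min(84, 66, 67, 61) = 61
n1-2-1 (Lin): max(-88, 65) = 65
n1-2-2 (Lin): max(-88, -14, -43) = -14
n1-2-3 (Lin): max(86, -12, -86, 85) = 86
n1-2 (Wren): min(65, -14, 86) = -14
n1 (Lin): max(61, -14) = 61
n2-1-1 (Lin): max(42, 51, 30, 66) = 66
n2-1-2 (Lin): max(-4, 11) = 11
n2-1 (Wren): min(66, 11) = 11
n2-2-1 (Lin): max(-43, 94) = 94
n2-2-2 (Lin): max(5, -39, 6) = 6
n2-2-3 (Lin): max(92, 71, -38) = 92
n2-2 (Wren): min(94, 6, 92) = 6
n2 (Lin): max(11, 6) = 11
n3-1-1 (Lin): max(44, -49, 35, -41) = 44
n3-1-2 (Lin): max(15, 89) = 89
n3-1 (Wren): min(44, 89) = 44
n3-2-1 (Lin): max(-89, -48) = -48
n3-2-2 (Lin): max(19, 67) = 67
n3-2-3 (Lin): max(-85, -76) = -76
n3-2-4 (Lin): max(-19, -58, 45) = 45
n3-2 (Wren): min(-48, 67, -76, 45) = -76
n3 (Lin): max(44, -76) = 44
n0 (Wren): min(61, 11, 44) = 11

11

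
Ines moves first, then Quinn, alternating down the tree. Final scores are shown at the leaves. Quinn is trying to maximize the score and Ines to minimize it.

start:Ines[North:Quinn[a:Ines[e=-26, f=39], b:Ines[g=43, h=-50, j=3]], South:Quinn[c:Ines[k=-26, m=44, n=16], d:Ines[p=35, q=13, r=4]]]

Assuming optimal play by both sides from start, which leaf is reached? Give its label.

e

a (Ines): min(-26, 39) = -26
b (Ines): min(43, -50, 3) = -50
North (Quinn): max(-26, -50) = -26
c (Ines): min(-26, 44, 16) = -26
d (Ines): min(35, 13, 4) = 4
South (Quinn): max(-26, 4) = 4
start (Ines): min(-26, 4) = -26
At start, Ines picks North (lowest: -26).
At North, Quinn picks a (highest: -26).
At a, Ines picks e (lowest: -26).
Terminal value -26.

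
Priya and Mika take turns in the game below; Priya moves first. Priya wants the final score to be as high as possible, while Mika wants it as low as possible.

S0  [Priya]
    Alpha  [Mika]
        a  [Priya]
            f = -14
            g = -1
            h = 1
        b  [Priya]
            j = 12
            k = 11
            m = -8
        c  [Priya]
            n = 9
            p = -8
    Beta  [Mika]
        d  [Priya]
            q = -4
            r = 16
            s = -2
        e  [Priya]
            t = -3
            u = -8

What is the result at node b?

12

b (Priya): max(12, 11, -8) = 12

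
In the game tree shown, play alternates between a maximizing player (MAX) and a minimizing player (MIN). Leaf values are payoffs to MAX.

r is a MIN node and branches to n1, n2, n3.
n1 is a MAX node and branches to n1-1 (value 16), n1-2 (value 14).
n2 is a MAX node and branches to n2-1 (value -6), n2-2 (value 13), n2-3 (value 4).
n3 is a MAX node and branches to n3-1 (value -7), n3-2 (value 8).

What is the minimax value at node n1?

n1 (MAX): max(16, 14) = 16

16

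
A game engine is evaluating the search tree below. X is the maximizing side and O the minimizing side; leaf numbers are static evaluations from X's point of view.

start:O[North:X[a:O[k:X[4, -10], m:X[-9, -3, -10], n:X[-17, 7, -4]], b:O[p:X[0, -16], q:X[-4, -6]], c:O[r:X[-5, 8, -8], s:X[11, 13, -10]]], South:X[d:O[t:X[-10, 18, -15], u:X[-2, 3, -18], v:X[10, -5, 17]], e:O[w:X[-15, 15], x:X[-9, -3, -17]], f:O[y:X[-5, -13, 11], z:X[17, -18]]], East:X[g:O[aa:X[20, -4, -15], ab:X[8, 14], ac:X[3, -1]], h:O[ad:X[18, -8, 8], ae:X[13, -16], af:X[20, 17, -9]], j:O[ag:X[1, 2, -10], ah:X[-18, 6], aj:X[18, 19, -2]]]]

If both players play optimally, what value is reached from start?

8

k (X): max(4, -10) = 4
m (X): max(-9, -3, -10) = -3
n (X): max(-17, 7, -4) = 7
a (O): min(4, -3, 7) = -3
p (X): max(0, -16) = 0
q (X): max(-4, -6) = -4
b (O): min(0, -4) = -4
r (X): max(-5, 8, -8) = 8
s (X): max(11, 13, -10) = 13
c (O): min(8, 13) = 8
North (X): max(-3, -4, 8) = 8
t (X): max(-10, 18, -15) = 18
u (X): max(-2, 3, -18) = 3
v (X): max(10, -5, 17) = 17
d (O): min(18, 3, 17) = 3
w (X): max(-15, 15) = 15
x (X): max(-9, -3, -17) = -3
e (O): min(15, -3) = -3
y (X): max(-5, -13, 11) = 11
z (X): max(17, -18) = 17
f (O): min(11, 17) = 11
South (X): max(3, -3, 11) = 11
aa (X): max(20, -4, -15) = 20
ab (X): max(8, 14) = 14
ac (X): max(3, -1) = 3
g (O): min(20, 14, 3) = 3
ad (X): max(18, -8, 8) = 18
ae (X): max(13, -16) = 13
af (X): max(20, 17, -9) = 20
h (O): min(18, 13, 20) = 13
ag (X): max(1, 2, -10) = 2
ah (X): max(-18, 6) = 6
aj (X): max(18, 19, -2) = 19
j (O): min(2, 6, 19) = 2
East (X): max(3, 13, 2) = 13
start (O): min(8, 11, 13) = 8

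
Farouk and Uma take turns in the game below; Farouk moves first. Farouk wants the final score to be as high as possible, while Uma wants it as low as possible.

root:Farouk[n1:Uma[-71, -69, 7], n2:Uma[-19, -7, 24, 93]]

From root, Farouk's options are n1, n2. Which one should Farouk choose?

n1 (Uma): min(-71, -69, 7) = -71
n2 (Uma): min(-19, -7, 24, 93) = -19
root (Farouk): max(-71, -19) = -19
Farouk at root wants the highest of {n1=-71, n2=-19}, so chooses n2.

n2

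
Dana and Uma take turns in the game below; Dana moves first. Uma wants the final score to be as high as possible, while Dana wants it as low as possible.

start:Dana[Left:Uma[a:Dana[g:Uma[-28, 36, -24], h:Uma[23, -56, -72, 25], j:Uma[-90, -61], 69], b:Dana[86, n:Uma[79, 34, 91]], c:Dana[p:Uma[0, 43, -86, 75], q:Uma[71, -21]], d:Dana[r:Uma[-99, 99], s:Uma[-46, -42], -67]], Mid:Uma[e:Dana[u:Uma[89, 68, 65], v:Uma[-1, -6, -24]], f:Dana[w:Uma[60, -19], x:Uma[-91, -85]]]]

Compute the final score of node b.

n (Uma): max(79, 34, 91) = 91
b (Dana): min(86, 91) = 86

86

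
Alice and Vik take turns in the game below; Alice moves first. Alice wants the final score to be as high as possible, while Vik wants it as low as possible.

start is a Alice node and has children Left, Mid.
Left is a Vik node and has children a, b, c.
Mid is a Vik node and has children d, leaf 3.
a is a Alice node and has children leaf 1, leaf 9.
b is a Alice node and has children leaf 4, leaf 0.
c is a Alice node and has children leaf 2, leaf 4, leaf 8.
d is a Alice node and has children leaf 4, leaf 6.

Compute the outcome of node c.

8

c (Alice): max(2, 4, 8) = 8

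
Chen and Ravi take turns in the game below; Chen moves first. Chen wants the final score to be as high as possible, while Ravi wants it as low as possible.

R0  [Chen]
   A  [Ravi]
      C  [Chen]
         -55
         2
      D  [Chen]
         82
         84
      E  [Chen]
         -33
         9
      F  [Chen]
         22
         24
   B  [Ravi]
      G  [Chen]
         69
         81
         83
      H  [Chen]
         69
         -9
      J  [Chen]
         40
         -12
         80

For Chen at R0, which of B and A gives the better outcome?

G (Chen): max(69, 81, 83) = 83
H (Chen): max(69, -9) = 69
J (Chen): max(40, -12, 80) = 80
B (Ravi): min(83, 69, 80) = 69
C (Chen): max(-55, 2) = 2
D (Chen): max(82, 84) = 84
E (Chen): max(-33, 9) = 9
F (Chen): max(22, 24) = 24
A (Ravi): min(2, 84, 9, 24) = 2
Chen prefers the higher value; B=69, A=2. B is better since 69 > 2.

B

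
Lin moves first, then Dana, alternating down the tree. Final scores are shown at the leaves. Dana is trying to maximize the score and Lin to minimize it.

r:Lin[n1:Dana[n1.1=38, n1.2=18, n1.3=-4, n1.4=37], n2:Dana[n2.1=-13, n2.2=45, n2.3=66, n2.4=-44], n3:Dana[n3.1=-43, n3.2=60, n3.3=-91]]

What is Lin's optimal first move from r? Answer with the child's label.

n1

n1 (Dana): max(38, 18, -4, 37) = 38
n2 (Dana): max(-13, 45, 66, -44) = 66
n3 (Dana): max(-43, 60, -91) = 60
r (Lin): min(38, 66, 60) = 38
Lin at r wants the lowest of {n1=38, n2=66, n3=60}, so chooses n1.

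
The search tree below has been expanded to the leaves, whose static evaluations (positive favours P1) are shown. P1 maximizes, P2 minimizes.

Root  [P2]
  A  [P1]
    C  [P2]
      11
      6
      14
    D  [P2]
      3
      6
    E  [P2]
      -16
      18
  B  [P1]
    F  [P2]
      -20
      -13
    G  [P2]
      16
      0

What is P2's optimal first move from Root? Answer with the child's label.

B

C (P2): min(11, 6, 14) = 6
D (P2): min(3, 6) = 3
E (P2): min(-16, 18) = -16
A (P1): max(6, 3, -16) = 6
F (P2): min(-20, -13) = -20
G (P2): min(16, 0) = 0
B (P1): max(-20, 0) = 0
Root (P2): min(6, 0) = 0
P2 at Root wants the lowest of {A=6, B=0}, so chooses B.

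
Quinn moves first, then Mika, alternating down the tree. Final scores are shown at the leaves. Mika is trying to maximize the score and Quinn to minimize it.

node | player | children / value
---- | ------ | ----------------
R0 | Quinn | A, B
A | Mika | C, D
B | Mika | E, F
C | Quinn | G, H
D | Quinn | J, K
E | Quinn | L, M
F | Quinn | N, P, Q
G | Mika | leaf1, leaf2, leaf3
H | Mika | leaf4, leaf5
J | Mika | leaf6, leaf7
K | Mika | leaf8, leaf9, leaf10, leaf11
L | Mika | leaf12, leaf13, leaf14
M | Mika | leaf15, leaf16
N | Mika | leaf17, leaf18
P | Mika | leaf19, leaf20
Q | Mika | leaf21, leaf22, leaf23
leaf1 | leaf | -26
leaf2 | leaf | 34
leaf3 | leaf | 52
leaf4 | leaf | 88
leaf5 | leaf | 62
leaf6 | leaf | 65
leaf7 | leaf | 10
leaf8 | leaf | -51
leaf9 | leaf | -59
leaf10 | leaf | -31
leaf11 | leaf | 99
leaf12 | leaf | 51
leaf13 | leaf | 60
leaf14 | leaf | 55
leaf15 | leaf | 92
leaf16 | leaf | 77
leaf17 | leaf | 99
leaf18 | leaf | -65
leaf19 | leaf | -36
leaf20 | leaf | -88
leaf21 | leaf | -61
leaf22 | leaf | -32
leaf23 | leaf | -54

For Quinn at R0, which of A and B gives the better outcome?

B

G (Mika): max(-26, 34, 52) = 52
H (Mika): max(88, 62) = 88
C (Quinn): min(52, 88) = 52
J (Mika): max(65, 10) = 65
K (Mika): max(-51, -59, -31, 99) = 99
D (Quinn): min(65, 99) = 65
A (Mika): max(52, 65) = 65
L (Mika): max(51, 60, 55) = 60
M (Mika): max(92, 77) = 92
E (Quinn): min(60, 92) = 60
N (Mika): max(99, -65) = 99
P (Mika): max(-36, -88) = -36
Q (Mika): max(-61, -32, -54) = -32
F (Quinn): min(99, -36, -32) = -36
B (Mika): max(60, -36) = 60
Quinn prefers the lower value; A=65, B=60. B is better since 60 < 65.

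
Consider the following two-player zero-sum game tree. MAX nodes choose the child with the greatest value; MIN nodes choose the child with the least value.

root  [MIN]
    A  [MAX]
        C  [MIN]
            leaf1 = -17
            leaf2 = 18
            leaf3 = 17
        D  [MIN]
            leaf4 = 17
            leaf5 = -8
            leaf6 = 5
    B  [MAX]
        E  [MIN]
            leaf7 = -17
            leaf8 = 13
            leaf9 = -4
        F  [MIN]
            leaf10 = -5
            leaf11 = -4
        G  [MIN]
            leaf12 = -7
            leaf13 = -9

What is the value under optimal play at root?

C (MIN): min(-17, 18, 17) = -17
D (MIN): min(17, -8, 5) = -8
A (MAX): max(-17, -8) = -8
E (MIN): min(-17, 13, -4) = -17
F (MIN): min(-5, -4) = -5
G (MIN): min(-7, -9) = -9
B (MAX): max(-17, -5, -9) = -5
root (MIN): min(-8, -5) = -8

-8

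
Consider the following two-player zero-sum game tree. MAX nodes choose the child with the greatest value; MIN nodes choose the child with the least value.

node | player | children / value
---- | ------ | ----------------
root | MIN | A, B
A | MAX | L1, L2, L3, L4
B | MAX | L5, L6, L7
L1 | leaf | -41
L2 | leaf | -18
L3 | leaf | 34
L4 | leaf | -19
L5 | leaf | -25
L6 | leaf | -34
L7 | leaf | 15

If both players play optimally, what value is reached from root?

15

A (MAX): max(-41, -18, 34, -19) = 34
B (MAX): max(-25, -34, 15) = 15
root (MIN): min(34, 15) = 15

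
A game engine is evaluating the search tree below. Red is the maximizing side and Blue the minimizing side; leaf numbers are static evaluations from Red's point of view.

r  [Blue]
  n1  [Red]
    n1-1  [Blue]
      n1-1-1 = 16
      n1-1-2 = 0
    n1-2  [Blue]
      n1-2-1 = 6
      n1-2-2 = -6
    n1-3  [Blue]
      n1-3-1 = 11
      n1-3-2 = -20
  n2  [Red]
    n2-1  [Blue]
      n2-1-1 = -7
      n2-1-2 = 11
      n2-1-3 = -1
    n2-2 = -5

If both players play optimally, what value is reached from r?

-5

n1-1 (Blue): min(16, 0) = 0
n1-2 (Blue): min(6, -6) = -6
n1-3 (Blue): min(11, -20) = -20
n1 (Red): max(0, -6, -20) = 0
n2-1 (Blue): min(-7, 11, -1) = -7
n2 (Red): max(-7, -5) = -5
r (Blue): min(0, -5) = -5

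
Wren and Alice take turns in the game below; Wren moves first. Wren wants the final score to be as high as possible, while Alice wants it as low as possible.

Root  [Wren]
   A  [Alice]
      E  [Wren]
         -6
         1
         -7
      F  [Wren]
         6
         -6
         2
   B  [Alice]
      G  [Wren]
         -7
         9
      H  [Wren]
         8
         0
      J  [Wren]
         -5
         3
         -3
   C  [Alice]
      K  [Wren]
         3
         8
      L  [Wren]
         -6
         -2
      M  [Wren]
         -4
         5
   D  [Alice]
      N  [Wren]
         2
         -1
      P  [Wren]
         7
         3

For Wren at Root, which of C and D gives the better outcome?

K (Wren): max(3, 8) = 8
L (Wren): max(-6, -2) = -2
M (Wren): max(-4, 5) = 5
C (Alice): min(8, -2, 5) = -2
N (Wren): max(2, -1) = 2
P (Wren): max(7, 3) = 7
D (Alice): min(2, 7) = 2
Wren prefers the higher value; C=-2, D=2. D is better since 2 > -2.

D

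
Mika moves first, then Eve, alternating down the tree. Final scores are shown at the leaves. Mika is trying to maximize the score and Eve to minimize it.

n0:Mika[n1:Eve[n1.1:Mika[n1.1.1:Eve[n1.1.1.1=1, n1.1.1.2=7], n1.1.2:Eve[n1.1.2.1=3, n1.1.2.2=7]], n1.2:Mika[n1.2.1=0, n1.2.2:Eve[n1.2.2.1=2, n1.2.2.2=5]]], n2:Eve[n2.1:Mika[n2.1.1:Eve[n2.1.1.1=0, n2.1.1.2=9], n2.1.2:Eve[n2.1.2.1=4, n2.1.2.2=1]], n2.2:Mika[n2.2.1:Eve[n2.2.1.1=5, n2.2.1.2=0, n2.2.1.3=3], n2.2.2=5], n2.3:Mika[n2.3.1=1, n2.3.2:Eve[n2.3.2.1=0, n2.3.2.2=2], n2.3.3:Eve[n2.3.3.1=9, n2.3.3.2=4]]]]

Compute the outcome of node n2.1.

n2.1.1 (Eve): min(0, 9) = 0
n2.1.2 (Eve): min(4, 1) = 1
n2.1 (Mika): max(0, 1) = 1

1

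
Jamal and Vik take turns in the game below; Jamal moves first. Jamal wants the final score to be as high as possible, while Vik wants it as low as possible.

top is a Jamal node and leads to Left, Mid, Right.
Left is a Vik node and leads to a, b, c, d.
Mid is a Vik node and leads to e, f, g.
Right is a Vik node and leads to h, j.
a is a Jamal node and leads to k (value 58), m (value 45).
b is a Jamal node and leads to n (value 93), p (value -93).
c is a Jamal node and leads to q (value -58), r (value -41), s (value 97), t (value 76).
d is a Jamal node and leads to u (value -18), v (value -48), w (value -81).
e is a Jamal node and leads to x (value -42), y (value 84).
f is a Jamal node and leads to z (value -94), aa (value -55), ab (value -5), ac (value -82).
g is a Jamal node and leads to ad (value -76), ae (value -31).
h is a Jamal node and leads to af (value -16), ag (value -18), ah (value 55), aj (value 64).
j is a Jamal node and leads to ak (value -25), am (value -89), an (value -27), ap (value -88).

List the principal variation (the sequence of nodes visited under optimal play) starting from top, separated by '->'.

top -> Left -> d -> u

a (Jamal): max(58, 45) = 58
b (Jamal): max(93, -93) = 93
c (Jamal): max(-58, -41, 97, 76) = 97
d (Jamal): max(-18, -48, -81) = -18
Left (Vik): min(58, 93, 97, -18) = -18
e (Jamal): max(-42, 84) = 84
f (Jamal): max(-94, -55, -5, -82) = -5
g (Jamal): max(-76, -31) = -31
Mid (Vik): min(84, -5, -31) = -31
h (Jamal): max(-16, -18, 55, 64) = 64
j (Jamal): max(-25, -89, -27, -88) = -25
Right (Vik): min(64, -25) = -25
top (Jamal): max(-18, -31, -25) = -18
At top, Jamal picks Left (highest: -18).
At Left, Vik picks d (lowest: -18).
At d, Jamal picks u (highest: -18).
Terminal value -18.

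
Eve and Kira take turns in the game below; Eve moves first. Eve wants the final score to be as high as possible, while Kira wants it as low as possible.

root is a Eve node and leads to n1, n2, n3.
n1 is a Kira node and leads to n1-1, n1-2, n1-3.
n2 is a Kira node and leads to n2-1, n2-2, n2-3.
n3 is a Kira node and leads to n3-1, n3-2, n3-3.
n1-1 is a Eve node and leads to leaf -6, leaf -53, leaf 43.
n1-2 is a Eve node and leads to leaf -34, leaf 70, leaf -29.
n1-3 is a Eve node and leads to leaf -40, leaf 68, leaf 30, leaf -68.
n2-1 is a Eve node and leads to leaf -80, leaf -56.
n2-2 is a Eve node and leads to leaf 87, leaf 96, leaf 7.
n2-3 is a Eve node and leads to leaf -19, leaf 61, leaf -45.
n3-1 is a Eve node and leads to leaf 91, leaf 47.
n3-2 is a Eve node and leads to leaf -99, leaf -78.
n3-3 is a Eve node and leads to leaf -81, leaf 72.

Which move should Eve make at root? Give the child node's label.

n1

n1-1 (Eve): max(-6, -53, 43) = 43
n1-2 (Eve): max(-34, 70, -29) = 70
n1-3 (Eve): max(-40, 68, 30, -68) = 68
n1 (Kira): min(43, 70, 68) = 43
n2-1 (Eve): max(-80, -56) = -56
n2-2 (Eve): max(87, 96, 7) = 96
n2-3 (Eve): max(-19, 61, -45) = 61
n2 (Kira): min(-56, 96, 61) = -56
n3-1 (Eve): max(91, 47) = 91
n3-2 (Eve): max(-99, -78) = -78
n3-3 (Eve): max(-81, 72) = 72
n3 (Kira): min(91, -78, 72) = -78
root (Eve): max(43, -56, -78) = 43
Eve at root wants the highest of {n1=43, n2=-56, n3=-78}, so chooses n1.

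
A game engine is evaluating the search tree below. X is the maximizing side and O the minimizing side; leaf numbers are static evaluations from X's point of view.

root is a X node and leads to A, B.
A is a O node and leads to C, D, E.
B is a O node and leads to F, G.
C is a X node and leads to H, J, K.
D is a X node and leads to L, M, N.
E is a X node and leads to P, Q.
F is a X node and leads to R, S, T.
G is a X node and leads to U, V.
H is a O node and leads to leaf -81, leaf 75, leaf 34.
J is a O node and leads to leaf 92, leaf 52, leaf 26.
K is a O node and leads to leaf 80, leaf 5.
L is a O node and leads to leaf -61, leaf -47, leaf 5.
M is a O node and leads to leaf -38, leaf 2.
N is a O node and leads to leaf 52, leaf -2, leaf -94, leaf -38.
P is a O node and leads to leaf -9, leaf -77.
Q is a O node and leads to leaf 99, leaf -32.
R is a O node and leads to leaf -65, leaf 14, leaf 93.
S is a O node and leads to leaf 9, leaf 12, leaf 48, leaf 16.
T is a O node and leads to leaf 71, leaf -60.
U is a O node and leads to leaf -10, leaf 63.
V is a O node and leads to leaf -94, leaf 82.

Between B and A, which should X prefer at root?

B

R (O): min(-65, 14, 93) = -65
S (O): min(9, 12, 48, 16) = 9
T (O): min(71, -60) = -60
F (X): max(-65, 9, -60) = 9
U (O): min(-10, 63) = -10
V (O): min(-94, 82) = -94
G (X): max(-10, -94) = -10
B (O): min(9, -10) = -10
H (O): min(-81, 75, 34) = -81
J (O): min(92, 52, 26) = 26
K (O): min(80, 5) = 5
C (X): max(-81, 26, 5) = 26
L (O): min(-61, -47, 5) = -61
M (O): min(-38, 2) = -38
N (O): min(52, -2, -94, -38) = -94
D (X): max(-61, -38, -94) = -38
P (O): min(-9, -77) = -77
Q (O): min(99, -32) = -32
E (X): max(-77, -32) = -32
A (O): min(26, -38, -32) = -38
X prefers the higher value; B=-10, A=-38. B is better since -10 > -38.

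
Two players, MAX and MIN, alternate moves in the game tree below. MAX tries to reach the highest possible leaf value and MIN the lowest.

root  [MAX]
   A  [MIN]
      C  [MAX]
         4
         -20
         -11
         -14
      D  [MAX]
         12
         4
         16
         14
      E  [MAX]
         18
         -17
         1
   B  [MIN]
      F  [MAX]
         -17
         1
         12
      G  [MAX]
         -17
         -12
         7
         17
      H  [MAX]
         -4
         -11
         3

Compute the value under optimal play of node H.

3

H (MAX): max(-4, -11, 3) = 3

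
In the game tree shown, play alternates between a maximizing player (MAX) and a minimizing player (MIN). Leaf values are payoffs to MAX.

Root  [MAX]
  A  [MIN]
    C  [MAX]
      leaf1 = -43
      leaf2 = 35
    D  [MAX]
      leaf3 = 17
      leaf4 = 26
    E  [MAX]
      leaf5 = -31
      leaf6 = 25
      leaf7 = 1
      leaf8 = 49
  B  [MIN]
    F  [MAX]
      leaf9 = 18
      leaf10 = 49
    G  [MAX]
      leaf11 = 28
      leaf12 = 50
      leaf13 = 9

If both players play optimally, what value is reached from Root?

C (MAX): max(-43, 35) = 35
D (MAX): max(17, 26) = 26
E (MAX): max(-31, 25, 1, 49) = 49
A (MIN): min(35, 26, 49) = 26
F (MAX): max(18, 49) = 49
G (MAX): max(28, 50, 9) = 50
B (MIN): min(49, 50) = 49
Root (MAX): max(26, 49) = 49

49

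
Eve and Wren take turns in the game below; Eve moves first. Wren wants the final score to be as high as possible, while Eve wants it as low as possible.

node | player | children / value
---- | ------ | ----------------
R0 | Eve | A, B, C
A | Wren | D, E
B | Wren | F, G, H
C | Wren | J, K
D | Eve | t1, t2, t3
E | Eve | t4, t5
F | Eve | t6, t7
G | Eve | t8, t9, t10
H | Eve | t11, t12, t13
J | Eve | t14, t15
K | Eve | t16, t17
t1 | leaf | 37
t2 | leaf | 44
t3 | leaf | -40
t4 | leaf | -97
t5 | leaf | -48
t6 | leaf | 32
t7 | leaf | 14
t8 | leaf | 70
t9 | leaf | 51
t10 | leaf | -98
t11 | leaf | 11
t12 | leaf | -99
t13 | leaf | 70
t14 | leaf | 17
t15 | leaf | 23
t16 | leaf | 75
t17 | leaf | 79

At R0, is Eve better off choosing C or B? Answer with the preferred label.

B

J (Eve): min(17, 23) = 17
K (Eve): min(75, 79) = 75
C (Wren): max(17, 75) = 75
F (Eve): min(32, 14) = 14
G (Eve): min(70, 51, -98) = -98
H (Eve): min(11, -99, 70) = -99
B (Wren): max(14, -98, -99) = 14
Eve prefers the lower value; C=75, B=14. B is better since 14 < 75.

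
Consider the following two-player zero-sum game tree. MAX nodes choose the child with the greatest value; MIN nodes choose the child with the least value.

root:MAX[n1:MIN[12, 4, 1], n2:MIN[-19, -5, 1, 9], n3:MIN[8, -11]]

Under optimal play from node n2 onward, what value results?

-19

n2 (MIN): min(-19, -5, 1, 9) = -19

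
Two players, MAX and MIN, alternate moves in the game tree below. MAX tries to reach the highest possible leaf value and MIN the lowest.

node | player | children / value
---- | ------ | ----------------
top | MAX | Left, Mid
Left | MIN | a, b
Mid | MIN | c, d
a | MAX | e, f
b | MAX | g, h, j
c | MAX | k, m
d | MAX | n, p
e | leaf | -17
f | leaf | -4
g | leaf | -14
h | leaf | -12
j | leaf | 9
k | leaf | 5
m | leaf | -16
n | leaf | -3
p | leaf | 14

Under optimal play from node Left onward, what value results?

-4

a (MAX): max(-17, -4) = -4
b (MAX): max(-14, -12, 9) = 9
Left (MIN): min(-4, 9) = -4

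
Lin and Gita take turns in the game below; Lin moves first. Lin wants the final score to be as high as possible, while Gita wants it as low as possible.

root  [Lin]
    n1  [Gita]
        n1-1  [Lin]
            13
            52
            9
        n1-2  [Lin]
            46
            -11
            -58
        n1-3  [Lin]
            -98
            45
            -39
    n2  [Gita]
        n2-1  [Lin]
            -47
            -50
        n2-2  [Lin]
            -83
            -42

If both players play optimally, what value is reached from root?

n1-1 (Lin): max(13, 52, 9) = 52
n1-2 (Lin): max(46, -11, -58) = 46
n1-3 (Lin): max(-98, 45, -39) = 45
n1 (Gita): min(52, 46, 45) = 45
n2-1 (Lin): max(-47, -50) = -47
n2-2 (Lin): max(-83, -42) = -42
n2 (Gita): min(-47, -42) = -47
root (Lin): max(45, -47) = 45

45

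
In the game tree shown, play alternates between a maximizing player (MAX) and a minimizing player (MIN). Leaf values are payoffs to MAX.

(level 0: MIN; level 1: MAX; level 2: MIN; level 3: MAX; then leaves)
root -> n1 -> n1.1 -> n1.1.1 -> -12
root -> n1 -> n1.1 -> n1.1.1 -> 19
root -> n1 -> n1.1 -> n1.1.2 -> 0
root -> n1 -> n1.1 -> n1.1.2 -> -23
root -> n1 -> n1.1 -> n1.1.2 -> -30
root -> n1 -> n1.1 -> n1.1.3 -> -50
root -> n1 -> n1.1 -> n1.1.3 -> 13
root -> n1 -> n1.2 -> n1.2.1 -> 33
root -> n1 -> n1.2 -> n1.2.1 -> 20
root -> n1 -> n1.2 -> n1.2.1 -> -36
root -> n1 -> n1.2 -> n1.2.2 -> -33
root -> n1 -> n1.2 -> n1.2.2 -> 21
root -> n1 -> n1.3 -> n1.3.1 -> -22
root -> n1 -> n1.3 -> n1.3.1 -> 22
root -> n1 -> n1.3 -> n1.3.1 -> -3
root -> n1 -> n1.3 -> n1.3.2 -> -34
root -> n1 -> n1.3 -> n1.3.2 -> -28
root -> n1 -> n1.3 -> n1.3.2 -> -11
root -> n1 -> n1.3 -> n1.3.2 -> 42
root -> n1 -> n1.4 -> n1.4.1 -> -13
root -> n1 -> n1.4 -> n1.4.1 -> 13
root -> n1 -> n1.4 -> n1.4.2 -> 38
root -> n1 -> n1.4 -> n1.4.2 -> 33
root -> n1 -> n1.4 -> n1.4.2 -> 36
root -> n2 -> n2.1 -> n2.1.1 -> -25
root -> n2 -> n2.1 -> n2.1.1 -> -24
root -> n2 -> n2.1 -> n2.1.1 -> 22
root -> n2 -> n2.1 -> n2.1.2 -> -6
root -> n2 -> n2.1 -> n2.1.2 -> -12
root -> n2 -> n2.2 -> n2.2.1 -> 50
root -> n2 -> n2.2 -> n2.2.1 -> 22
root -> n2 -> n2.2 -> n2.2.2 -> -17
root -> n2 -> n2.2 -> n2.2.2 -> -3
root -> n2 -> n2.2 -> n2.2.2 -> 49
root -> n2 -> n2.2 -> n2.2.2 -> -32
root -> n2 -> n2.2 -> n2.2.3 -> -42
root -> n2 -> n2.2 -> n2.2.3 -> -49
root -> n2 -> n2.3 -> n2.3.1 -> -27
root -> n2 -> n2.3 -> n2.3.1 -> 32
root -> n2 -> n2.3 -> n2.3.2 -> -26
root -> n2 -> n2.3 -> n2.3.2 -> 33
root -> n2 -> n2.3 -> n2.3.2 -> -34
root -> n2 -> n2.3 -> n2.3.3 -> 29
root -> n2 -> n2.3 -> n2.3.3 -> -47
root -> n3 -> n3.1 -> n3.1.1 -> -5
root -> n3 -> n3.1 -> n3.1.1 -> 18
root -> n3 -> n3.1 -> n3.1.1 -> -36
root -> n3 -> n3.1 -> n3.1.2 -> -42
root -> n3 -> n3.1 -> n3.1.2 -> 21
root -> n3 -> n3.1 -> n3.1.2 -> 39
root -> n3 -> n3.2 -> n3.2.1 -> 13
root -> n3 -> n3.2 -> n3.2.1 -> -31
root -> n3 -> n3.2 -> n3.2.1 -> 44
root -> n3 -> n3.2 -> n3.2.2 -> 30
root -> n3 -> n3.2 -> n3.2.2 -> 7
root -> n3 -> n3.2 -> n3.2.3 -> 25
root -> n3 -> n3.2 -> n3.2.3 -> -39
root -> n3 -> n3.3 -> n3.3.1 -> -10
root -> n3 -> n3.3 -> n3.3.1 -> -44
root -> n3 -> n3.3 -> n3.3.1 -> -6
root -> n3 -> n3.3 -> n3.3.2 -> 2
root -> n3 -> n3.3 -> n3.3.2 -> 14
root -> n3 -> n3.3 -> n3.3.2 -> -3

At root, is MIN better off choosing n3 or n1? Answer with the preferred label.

n1

n3.1.1 (MAX): max(-5, 18, -36) = 18
n3.1.2 (MAX): max(-42, 21, 39) = 39
n3.1 (MIN): min(18, 39) = 18
n3.2.1 (MAX): max(13, -31, 44) = 44
n3.2.2 (MAX): max(30, 7) = 30
n3.2.3 (MAX): max(25, -39) = 25
n3.2 (MIN): min(44, 30, 25) = 25
n3.3.1 (MAX): max(-10, -44, -6) = -6
n3.3.2 (MAX): max(2, 14, -3) = 14
n3.3 (MIN): min(-6, 14) = -6
n3 (MAX): max(18, 25, -6) = 25
n1.1.1 (MAX): max(-12, 19) = 19
n1.1.2 (MAX): max(0, -23, -30) = 0
n1.1.3 (MAX): max(-50, 13) = 13
n1.1 (MIN): min(19, 0, 13) = 0
n1.2.1 (MAX): max(33, 20, -36) = 33
n1.2.2 (MAX): max(-33, 21) = 21
n1.2 (MIN): min(33, 21) = 21
n1.3.1 (MAX): max(-22, 22, -3) = 22
n1.3.2 (MAX): max(-34, -28, -11, 42) = 42
n1.3 (MIN): min(22, 42) = 22
n1.4.1 (MAX): max(-13, 13) = 13
n1.4.2 (MAX): max(38, 33, 36) = 38
n1.4 (MIN): min(13, 38) = 13
n1 (MAX): max(0, 21, 22, 13) = 22
MIN prefers the lower value; n3=25, n1=22. n1 is better since 22 < 25.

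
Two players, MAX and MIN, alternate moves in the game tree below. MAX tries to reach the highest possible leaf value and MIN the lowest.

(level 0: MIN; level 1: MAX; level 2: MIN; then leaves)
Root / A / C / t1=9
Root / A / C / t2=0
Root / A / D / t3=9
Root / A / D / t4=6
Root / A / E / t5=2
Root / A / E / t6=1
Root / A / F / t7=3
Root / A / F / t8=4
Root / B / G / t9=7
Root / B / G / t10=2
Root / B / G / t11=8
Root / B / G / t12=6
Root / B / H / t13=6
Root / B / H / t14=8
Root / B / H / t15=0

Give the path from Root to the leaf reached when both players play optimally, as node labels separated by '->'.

Root -> B -> G -> t10

C (MIN): min(9, 0) = 0
D (MIN): min(9, 6) = 6
E (MIN): min(2, 1) = 1
F (MIN): min(3, 4) = 3
A (MAX): max(0, 6, 1, 3) = 6
G (MIN): min(7, 2, 8, 6) = 2
H (MIN): min(6, 8, 0) = 0
B (MAX): max(2, 0) = 2
Root (MIN): min(6, 2) = 2
At Root, MIN picks B (lowest: 2).
At B, MAX picks G (highest: 2).
At G, MIN picks t10 (lowest: 2).
Terminal value 2.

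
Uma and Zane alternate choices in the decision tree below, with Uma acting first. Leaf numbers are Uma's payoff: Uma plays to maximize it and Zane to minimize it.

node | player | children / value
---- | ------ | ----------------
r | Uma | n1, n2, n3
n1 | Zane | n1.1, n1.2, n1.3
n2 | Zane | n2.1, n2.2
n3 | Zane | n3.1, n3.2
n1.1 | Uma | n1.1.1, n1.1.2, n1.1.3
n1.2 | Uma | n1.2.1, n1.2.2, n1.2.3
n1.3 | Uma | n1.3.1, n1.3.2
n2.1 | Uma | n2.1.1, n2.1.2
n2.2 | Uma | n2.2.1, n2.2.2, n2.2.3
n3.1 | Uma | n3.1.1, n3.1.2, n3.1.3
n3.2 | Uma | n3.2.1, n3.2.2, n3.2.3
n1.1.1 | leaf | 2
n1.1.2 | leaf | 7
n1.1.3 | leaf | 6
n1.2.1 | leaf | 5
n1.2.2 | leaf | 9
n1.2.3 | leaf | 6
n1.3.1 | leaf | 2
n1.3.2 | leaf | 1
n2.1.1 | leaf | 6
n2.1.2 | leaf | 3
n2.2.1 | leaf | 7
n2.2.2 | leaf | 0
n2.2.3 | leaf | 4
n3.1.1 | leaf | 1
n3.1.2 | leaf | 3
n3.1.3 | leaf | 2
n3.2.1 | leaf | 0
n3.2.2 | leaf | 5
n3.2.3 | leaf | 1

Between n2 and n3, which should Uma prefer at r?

n2

n2.1 (Uma): max(6, 3) = 6
n2.2 (Uma): max(7, 0, 4) = 7
n2 (Zane): min(6, 7) = 6
n3.1 (Uma): max(1, 3, 2) = 3
n3.2 (Uma): max(0, 5, 1) = 5
n3 (Zane): min(3, 5) = 3
Uma prefers the higher value; n2=6, n3=3. n2 is better since 6 > 3.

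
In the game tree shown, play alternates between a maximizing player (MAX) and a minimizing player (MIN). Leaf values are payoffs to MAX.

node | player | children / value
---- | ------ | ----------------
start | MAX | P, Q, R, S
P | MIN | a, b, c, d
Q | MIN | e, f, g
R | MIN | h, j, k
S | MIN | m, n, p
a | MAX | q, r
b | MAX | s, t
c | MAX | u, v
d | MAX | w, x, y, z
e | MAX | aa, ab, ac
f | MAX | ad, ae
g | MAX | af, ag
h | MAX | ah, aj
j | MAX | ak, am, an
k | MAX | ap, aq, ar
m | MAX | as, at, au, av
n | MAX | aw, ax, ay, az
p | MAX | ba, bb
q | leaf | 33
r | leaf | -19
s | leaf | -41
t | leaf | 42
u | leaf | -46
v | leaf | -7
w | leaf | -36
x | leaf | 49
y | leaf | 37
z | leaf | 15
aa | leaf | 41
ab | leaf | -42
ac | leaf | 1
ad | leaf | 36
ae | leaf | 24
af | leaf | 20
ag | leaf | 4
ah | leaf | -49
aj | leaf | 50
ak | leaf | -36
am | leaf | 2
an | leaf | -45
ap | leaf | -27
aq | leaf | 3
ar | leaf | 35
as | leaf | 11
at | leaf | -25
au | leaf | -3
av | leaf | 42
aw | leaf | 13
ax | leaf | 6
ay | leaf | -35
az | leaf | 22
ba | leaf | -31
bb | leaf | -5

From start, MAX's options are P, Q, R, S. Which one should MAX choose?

Q

a (MAX): max(33, -19) = 33
b (MAX): max(-41, 42) = 42
c (MAX): max(-46, -7) = -7
d (MAX): max(-36, 49, 37, 15) = 49
P (MIN): min(33, 42, -7, 49) = -7
e (MAX): max(41, -42, 1) = 41
f (MAX): max(36, 24) = 36
g (MAX): max(20, 4) = 20
Q (MIN): min(41, 36, 20) = 20
h (MAX): max(-49, 50) = 50
j (MAX): max(-36, 2, -45) = 2
k (MAX): max(-27, 3, 35) = 35
R (MIN): min(50, 2, 35) = 2
m (MAX): max(11, -25, -3, 42) = 42
n (MAX): max(13, 6, -35, 22) = 22
p (MAX): max(-31, -5) = -5
S (MIN): min(42, 22, -5) = -5
start (MAX): max(-7, 20, 2, -5) = 20
MAX at start wants the highest of {P=-7, Q=20, R=2, S=-5}, so chooses Q.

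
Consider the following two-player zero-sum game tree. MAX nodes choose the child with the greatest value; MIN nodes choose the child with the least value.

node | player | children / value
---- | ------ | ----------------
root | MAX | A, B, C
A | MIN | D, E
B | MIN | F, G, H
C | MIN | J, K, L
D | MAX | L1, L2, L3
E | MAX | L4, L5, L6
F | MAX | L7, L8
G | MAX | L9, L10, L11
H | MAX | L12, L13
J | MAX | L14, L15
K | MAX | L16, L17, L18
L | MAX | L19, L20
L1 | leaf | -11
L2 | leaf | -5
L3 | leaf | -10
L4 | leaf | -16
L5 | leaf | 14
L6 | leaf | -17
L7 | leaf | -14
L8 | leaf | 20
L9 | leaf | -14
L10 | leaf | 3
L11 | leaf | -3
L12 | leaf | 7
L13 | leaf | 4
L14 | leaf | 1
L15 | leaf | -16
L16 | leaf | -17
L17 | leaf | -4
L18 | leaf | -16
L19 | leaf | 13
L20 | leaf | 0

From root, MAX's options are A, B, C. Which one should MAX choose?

B

D (MAX): max(-11, -5, -10) = -5
E (MAX): max(-16, 14, -17) = 14
A (MIN): min(-5, 14) = -5
F (MAX): max(-14, 20) = 20
G (MAX): max(-14, 3, -3) = 3
H (MAX): max(7, 4) = 7
B (MIN): min(20, 3, 7) = 3
J (MAX): max(1, -16) = 1
K (MAX): max(-17, -4, -16) = -4
L (MAX): max(13, 0) = 13
C (MIN): min(1, -4, 13) = -4
root (MAX): max(-5, 3, -4) = 3
MAX at root wants the highest of {A=-5, B=3, C=-4}, so chooses B.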